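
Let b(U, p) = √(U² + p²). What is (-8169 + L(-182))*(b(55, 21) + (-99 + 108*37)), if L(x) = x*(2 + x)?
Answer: 95831127 + 24591*√3466 ≈ 9.7279e+7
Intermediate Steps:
(-8169 + L(-182))*(b(55, 21) + (-99 + 108*37)) = (-8169 - 182*(2 - 182))*(√(55² + 21²) + (-99 + 108*37)) = (-8169 - 182*(-180))*(√(3025 + 441) + (-99 + 3996)) = (-8169 + 32760)*(√3466 + 3897) = 24591*(3897 + √3466) = 95831127 + 24591*√3466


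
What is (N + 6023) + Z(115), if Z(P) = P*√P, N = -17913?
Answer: -11890 + 115*√115 ≈ -10657.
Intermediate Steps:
Z(P) = P^(3/2)
(N + 6023) + Z(115) = (-17913 + 6023) + 115^(3/2) = -11890 + 115*√115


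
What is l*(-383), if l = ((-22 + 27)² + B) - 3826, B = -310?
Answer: 1574513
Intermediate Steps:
l = -4111 (l = ((-22 + 27)² - 310) - 3826 = (5² - 310) - 3826 = (25 - 310) - 3826 = -285 - 3826 = -4111)
l*(-383) = -4111*(-383) = 1574513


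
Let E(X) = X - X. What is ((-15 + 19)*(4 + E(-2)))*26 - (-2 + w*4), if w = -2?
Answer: 426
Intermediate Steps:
E(X) = 0
((-15 + 19)*(4 + E(-2)))*26 - (-2 + w*4) = ((-15 + 19)*(4 + 0))*26 - (-2 - 2*4) = (4*4)*26 - (-2 - 8) = 16*26 - 1*(-10) = 416 + 10 = 426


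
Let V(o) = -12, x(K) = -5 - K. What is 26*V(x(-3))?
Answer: -312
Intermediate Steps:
26*V(x(-3)) = 26*(-12) = -312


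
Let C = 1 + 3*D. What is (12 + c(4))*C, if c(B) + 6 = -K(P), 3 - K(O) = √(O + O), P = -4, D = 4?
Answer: 39 + 26*I*√2 ≈ 39.0 + 36.77*I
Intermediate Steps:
C = 13 (C = 1 + 3*4 = 1 + 12 = 13)
K(O) = 3 - √2*√O (K(O) = 3 - √(O + O) = 3 - √(2*O) = 3 - √2*√O)
c(B) = -9 + 2*I*√2 (c(B) = -6 - (3 - √2*√(-4)) = -6 - (3 - √2*2*I) = -6 - (3 - 2*I*√2) = -6 + (-3 + 2*I*√2) = -9 + 2*I*√2)
(12 + c(4))*C = (12 + (-9 + 2*I*√2))*13 = (3 + 2*I*√2)*13 = 39 + 26*I*√2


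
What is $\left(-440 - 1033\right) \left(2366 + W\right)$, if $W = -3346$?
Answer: $1443540$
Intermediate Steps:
$\left(-440 - 1033\right) \left(2366 + W\right) = \left(-440 - 1033\right) \left(2366 - 3346\right) = \left(-440 + \left(-1058 + 25\right)\right) \left(-980\right) = \left(-440 - 1033\right) \left(-980\right) = \left(-1473\right) \left(-980\right) = 1443540$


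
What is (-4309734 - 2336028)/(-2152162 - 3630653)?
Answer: 738418/642535 ≈ 1.1492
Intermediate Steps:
(-4309734 - 2336028)/(-2152162 - 3630653) = -6645762/(-5782815) = -6645762*(-1/5782815) = 738418/642535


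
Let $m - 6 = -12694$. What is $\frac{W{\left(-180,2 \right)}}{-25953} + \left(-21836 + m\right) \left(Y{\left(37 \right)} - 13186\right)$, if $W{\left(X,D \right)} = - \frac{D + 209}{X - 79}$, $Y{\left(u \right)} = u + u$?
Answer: $\frac{14420984963615}{31857} \approx 4.5268 \cdot 10^{8}$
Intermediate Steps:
$Y{\left(u \right)} = 2 u$
$m = -12688$ ($m = 6 - 12694 = -12688$)
$W{\left(X,D \right)} = - \frac{209 + D}{-79 + X}$
$\frac{W{\left(-180,2 \right)}}{-25953} + \left(-21836 + m\right) \left(Y{\left(37 \right)} - 13186\right) = \frac{\frac{1}{-79 - 180} \left(-209 - 2\right)}{-25953} + \left(-21836 - 12688\right) \left(2 \cdot 37 - 13186\right) = \frac{-209 - 2}{-259} \left(- \frac{1}{25953}\right) - 34524 \left(74 - 13186\right) = \left(- \frac{1}{259}\right) \left(-211\right) \left(- \frac{1}{25953}\right) - -452678688 = \frac{211}{259} \left(- \frac{1}{25953}\right) + 452678688 = - \frac{1}{31857} + 452678688 = \frac{14420984963615}{31857}$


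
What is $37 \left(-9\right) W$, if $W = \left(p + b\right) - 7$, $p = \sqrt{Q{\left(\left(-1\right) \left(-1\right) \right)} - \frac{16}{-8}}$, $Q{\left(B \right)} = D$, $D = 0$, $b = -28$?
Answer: $11655 - 333 \sqrt{2} \approx 11184.0$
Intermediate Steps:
$Q{\left(B \right)} = 0$
$p = \sqrt{2}$ ($p = \sqrt{0 - \frac{16}{-8}} = \sqrt{0 - -2} = \sqrt{0 + 2} = \sqrt{2} \approx 1.4142$)
$W = -35 + \sqrt{2}$ ($W = \left(\sqrt{2} - 28\right) - 7 = \left(-28 + \sqrt{2}\right) - 7 = -35 + \sqrt{2} \approx -33.586$)
$37 \left(-9\right) W = 37 \left(-9\right) \left(-35 + \sqrt{2}\right) = - 333 \left(-35 + \sqrt{2}\right) = 11655 - 333 \sqrt{2}$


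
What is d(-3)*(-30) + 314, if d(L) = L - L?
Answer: 314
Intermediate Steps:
d(L) = 0
d(-3)*(-30) + 314 = 0*(-30) + 314 = 0 + 314 = 314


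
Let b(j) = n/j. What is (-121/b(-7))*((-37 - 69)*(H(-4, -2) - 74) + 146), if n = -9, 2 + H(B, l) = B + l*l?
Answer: -2315698/3 ≈ -7.7190e+5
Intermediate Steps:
H(B, l) = -2 + B + l**2 (H(B, l) = -2 + (B + l*l) = -2 + (B + l**2) = -2 + B + l**2)
b(j) = -9/j
(-121/b(-7))*((-37 - 69)*(H(-4, -2) - 74) + 146) = (-121/((-9/(-7))))*((-37 - 69)*((-2 - 4 + (-2)**2) - 74) + 146) = (-121/((-9*(-1/7))))*(-106*((-2 - 4 + 4) - 74) + 146) = (-121/9/7)*(-106*(-2 - 74) + 146) = (-121*7/9)*(-106*(-76) + 146) = -847*(8056 + 146)/9 = -847/9*8202 = -2315698/3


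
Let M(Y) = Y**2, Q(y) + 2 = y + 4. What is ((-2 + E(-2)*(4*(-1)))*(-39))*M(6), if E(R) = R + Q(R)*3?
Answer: -8424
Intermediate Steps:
Q(y) = 2 + y (Q(y) = -2 + (y + 4) = -2 + (4 + y) = 2 + y)
E(R) = 6 + 4*R (E(R) = R + (2 + R)*3 = R + (6 + 3*R) = 6 + 4*R)
((-2 + E(-2)*(4*(-1)))*(-39))*M(6) = ((-2 + (6 + 4*(-2))*(4*(-1)))*(-39))*6**2 = ((-2 + (6 - 8)*(-4))*(-39))*36 = ((-2 - 2*(-4))*(-39))*36 = ((-2 + 8)*(-39))*36 = (6*(-39))*36 = -234*36 = -8424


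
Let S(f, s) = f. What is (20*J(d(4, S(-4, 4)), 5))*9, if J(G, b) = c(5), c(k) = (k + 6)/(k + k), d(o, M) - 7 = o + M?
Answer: 198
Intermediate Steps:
d(o, M) = 7 + M + o (d(o, M) = 7 + (o + M) = 7 + (M + o) = 7 + M + o)
c(k) = (6 + k)/(2*k) (c(k) = (6 + k)/((2*k)) = (6 + k)*(1/(2*k)) = (6 + k)/(2*k))
J(G, b) = 11/10 (J(G, b) = (½)*(6 + 5)/5 = (½)*(⅕)*11 = 11/10)
(20*J(d(4, S(-4, 4)), 5))*9 = (20*(11/10))*9 = 22*9 = 198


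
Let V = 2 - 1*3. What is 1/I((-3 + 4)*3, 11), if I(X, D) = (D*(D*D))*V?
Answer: -1/1331 ≈ -0.00075131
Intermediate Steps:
V = -1 (V = 2 - 3 = -1)
I(X, D) = -D**3 (I(X, D) = (D*(D*D))*(-1) = (D*D**2)*(-1) = D**3*(-1) = -D**3)
1/I((-3 + 4)*3, 11) = 1/(-1*11**3) = 1/(-1*1331) = 1/(-1331) = -1/1331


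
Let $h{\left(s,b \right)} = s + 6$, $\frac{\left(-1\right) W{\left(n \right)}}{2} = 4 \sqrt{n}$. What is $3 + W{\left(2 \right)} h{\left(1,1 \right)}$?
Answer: $3 - 56 \sqrt{2} \approx -76.196$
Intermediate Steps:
$W{\left(n \right)} = - 8 \sqrt{n}$ ($W{\left(n \right)} = - 2 \cdot 4 \sqrt{n} = - 8 \sqrt{n}$)
$h{\left(s,b \right)} = 6 + s$
$3 + W{\left(2 \right)} h{\left(1,1 \right)} = 3 + - 8 \sqrt{2} \left(6 + 1\right) = 3 + - 8 \sqrt{2} \cdot 7 = 3 - 56 \sqrt{2}$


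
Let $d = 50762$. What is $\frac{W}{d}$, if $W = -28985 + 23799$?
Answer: $- \frac{2593}{25381} \approx -0.10216$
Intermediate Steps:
$W = -5186$
$\frac{W}{d} = - \frac{5186}{50762} = \left(-5186\right) \frac{1}{50762} = - \frac{2593}{25381}$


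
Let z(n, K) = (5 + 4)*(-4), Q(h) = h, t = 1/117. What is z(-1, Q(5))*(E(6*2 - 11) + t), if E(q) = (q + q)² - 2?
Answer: -940/13 ≈ -72.308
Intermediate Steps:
t = 1/117 ≈ 0.0085470
z(n, K) = -36 (z(n, K) = 9*(-4) = -36)
E(q) = -2 + 4*q² (E(q) = (2*q)² - 2 = 4*q² - 2 = -2 + 4*q²)
z(-1, Q(5))*(E(6*2 - 11) + t) = -36*((-2 + 4*(6*2 - 11)²) + 1/117) = -36*((-2 + 4*(12 - 11)²) + 1/117) = -36*((-2 + 4*1²) + 1/117) = -36*((-2 + 4*1) + 1/117) = -36*((-2 + 4) + 1/117) = -36*(2 + 1/117) = -36*235/117 = -940/13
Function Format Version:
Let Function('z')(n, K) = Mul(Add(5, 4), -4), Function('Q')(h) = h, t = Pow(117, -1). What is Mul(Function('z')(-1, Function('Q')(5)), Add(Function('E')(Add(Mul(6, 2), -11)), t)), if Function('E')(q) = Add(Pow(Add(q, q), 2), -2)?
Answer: Rational(-940, 13) ≈ -72.308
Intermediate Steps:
t = Rational(1, 117) ≈ 0.0085470
Function('z')(n, K) = -36 (Function('z')(n, K) = Mul(9, -4) = -36)
Function('E')(q) = Add(-2, Mul(4, Pow(q, 2))) (Function('E')(q) = Add(Pow(Mul(2, q), 2), -2) = Add(Mul(4, Pow(q, 2)), -2) = Add(-2, Mul(4, Pow(q, 2))))
Mul(Function('z')(-1, Function('Q')(5)), Add(Function('E')(Add(Mul(6, 2), -11)), t)) = Mul(-36, Add(Add(-2, Mul(4, Pow(Add(Mul(6, 2), -11), 2))), Rational(1, 117))) = Mul(-36, Add(Add(-2, Mul(4, Pow(Add(12, -11), 2))), Rational(1, 117))) = Mul(-36, Add(Add(-2, Mul(4, Pow(1, 2))), Rational(1, 117))) = Mul(-36, Add(Add(-2, Mul(4, 1)), Rational(1, 117))) = Mul(-36, Add(Add(-2, 4), Rational(1, 117))) = Mul(-36, Add(2, Rational(1, 117))) = Mul(-36, Rational(235, 117)) = Rational(-940, 13)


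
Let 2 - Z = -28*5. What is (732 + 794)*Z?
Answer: 216692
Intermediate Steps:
Z = 142 (Z = 2 - (-28)*5 = 2 - 1*(-140) = 2 + 140 = 142)
(732 + 794)*Z = (732 + 794)*142 = 1526*142 = 216692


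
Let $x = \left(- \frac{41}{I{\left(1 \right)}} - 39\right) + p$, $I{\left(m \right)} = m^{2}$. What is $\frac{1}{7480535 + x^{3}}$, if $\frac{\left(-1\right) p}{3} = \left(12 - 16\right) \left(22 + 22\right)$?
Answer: $\frac{1}{97395927} \approx 1.0267 \cdot 10^{-8}$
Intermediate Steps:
$p = 528$ ($p = - 3 \left(12 - 16\right) \left(22 + 22\right) = - 3 \left(\left(-4\right) 44\right) = \left(-3\right) \left(-176\right) = 528$)
$x = 448$ ($x = \left(- \frac{41}{1^{2}} - 39\right) + 528 = \left(- \frac{41}{1} - 39\right) + 528 = \left(\left(-41\right) 1 - 39\right) + 528 = \left(-41 - 39\right) + 528 = -80 + 528 = 448$)
$\frac{1}{7480535 + x^{3}} = \frac{1}{7480535 + 448^{3}} = \frac{1}{7480535 + 89915392} = \frac{1}{97395927}$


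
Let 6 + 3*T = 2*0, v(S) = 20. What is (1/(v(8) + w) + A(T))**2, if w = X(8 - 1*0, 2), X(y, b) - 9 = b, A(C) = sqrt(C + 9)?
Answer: 6728/961 + 2*sqrt(7)/31 ≈ 7.1717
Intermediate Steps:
T = -2 (T = -2 + (2*0)/3 = -2 + (1/3)*0 = -2 + 0 = -2)
A(C) = sqrt(9 + C)
X(y, b) = 9 + b
w = 11 (w = 9 + 2 = 11)
(1/(v(8) + w) + A(T))**2 = (1/(20 + 11) + sqrt(9 - 2))**2 = (1/31 + sqrt(7))**2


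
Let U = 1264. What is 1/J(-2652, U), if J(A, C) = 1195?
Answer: 1/1195 ≈ 0.00083682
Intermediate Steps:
1/J(-2652, U) = 1/1195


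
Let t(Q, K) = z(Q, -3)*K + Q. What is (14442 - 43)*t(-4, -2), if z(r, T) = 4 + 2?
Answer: -230384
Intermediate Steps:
z(r, T) = 6
t(Q, K) = Q + 6*K (t(Q, K) = 6*K + Q = Q + 6*K)
(14442 - 43)*t(-4, -2) = (14442 - 43)*(-4 + 6*(-2)) = 14399*(-4 - 12) = 14399*(-16) = -230384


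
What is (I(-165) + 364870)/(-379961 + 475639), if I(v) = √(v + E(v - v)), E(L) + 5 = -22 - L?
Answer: 16585/4349 + 4*I*√3/47839 ≈ 3.8135 + 0.00014482*I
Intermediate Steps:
E(L) = -27 - L (E(L) = -5 + (-22 - L) = -27 - L)
I(v) = √(-27 + v) (I(v) = √(v + (-27 - (v - v))) = √(v + (-27 - 1*0)) = √(v + (-27 + 0)) = √(v - 27) = √(-27 + v))
(I(-165) + 364870)/(-379961 + 475639) = (√(-27 - 165) + 364870)/(-379961 + 475639) = (√(-192) + 364870)/95678 = (8*I*√3 + 364870)*(1/95678) = (364870 + 8*I*√3)*(1/95678) = 16585/4349 + 4*I*√3/47839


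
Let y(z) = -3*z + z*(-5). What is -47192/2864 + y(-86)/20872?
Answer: -15359703/934022 ≈ -16.445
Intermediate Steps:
y(z) = -8*z (y(z) = -3*z - 5*z = -8*z)
-47192/2864 + y(-86)/20872 = -47192/2864 - 8*(-86)/20872 = -47192*1/2864 + 688*(1/20872) = -5899/358 + 86/2609 = -15359703/934022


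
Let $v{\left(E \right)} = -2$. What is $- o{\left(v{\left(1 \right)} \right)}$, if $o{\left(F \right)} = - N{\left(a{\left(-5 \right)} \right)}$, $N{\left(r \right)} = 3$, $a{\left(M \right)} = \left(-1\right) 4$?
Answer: $3$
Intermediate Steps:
$a{\left(M \right)} = -4$
$o{\left(F \right)} = -3$ ($o{\left(F \right)} = \left(-1\right) 3 = -3$)
$- o{\left(v{\left(1 \right)} \right)} = \left(-1\right) \left(-3\right) = 3$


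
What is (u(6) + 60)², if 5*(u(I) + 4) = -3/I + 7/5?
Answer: 7890481/2500 ≈ 3156.2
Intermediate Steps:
u(I) = -93/25 - 3/(5*I) (u(I) = -4 + (-3/I + 7/5)/5 = -4 + (7/5 - 3/I)/5 = -4 + (7/25 - 3/(5*I)) = -93/25 - 3/(5*I))
(u(6) + 60)² = ((3/25)*(-5 - 31*6)/6 + 60)² = ((3/25)*(⅙)*(-5 - 186) + 60)² = ((3/25)*(⅙)*(-191) + 60)² = (-191/50 + 60)² = (2809/50)² = 7890481/2500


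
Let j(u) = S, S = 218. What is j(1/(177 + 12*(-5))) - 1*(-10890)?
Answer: 11108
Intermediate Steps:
j(u) = 218
j(1/(177 + 12*(-5))) - 1*(-10890) = 218 - 1*(-10890) = 218 + 10890 = 11108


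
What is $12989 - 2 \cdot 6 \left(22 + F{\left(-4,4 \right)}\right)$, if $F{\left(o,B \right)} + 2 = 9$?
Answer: $12641$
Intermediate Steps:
$F{\left(o,B \right)} = 7$ ($F{\left(o,B \right)} = -2 + 9 = 7$)
$12989 - 2 \cdot 6 \left(22 + F{\left(-4,4 \right)}\right) = 12989 - 2 \cdot 6 \left(22 + 7\right) = 12989 - 12 \cdot 29 = 12989 - 348 = 12641$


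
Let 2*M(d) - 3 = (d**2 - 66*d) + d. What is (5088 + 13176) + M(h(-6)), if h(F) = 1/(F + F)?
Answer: 5261245/288 ≈ 18268.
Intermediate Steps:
h(F) = 1/(2*F)
M(d) = 3/2 + d**2/2 - 65*d/2 (M(d) = 3/2 + ((d**2 - 66*d) + d)/2 = 3/2 + (d**2 - 65*d)/2 = 3/2 + (d**2/2 - 65*d/2) = 3/2 + d**2/2 - 65*d/2)
(5088 + 13176) + M(h(-6)) = (5088 + 13176) + (3/2 + ((1/2)/(-6))**2/2 - 65/(4*(-6))) = 18264 + (3/2 + ((1/2)*(-1/6))**2/2 - 65*(-1)/(4*6)) = 18264 + (3/2 + (-1/12)**2/2 - 65/2*(-1/12)) = 18264 + (3/2 + (1/2)*(1/144) + 65/24) = 18264 + (3/2 + 1/288 + 65/24) = 18264 + 1213/288 = 5261245/288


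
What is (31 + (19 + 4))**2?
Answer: 2916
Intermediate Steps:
(31 + (19 + 4))**2 = (31 + 23)**2 = 54**2 = 2916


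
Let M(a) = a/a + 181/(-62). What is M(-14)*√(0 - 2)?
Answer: -119*I*√2/62 ≈ -2.7144*I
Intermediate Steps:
M(a) = -119/62 (M(a) = 1 + 181*(-1/62) = 1 - 181/62 = -119/62)
M(-14)*√(0 - 2) = -119*√(0 - 2)/62 = -119*I*√2/62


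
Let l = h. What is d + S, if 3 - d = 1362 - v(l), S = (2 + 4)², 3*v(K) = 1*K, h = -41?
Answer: -4010/3 ≈ -1336.7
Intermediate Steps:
l = -41
v(K) = K/3 (v(K) = (1*K)/3 = K/3)
S = 36 (S = 6² = 36)
d = -4118/3 (d = 3 - (1362 - (-41)/3) = 3 - (1362 - 1*(-41/3)) = 3 - (1362 + 41/3) = 3 - 1*4127/3 = 3 - 4127/3 = -4118/3 ≈ -1372.7)
d + S = -4118/3 + 36 = -4010/3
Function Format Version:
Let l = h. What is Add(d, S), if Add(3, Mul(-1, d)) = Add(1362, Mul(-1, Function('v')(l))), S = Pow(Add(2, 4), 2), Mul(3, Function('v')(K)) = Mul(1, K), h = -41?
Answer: Rational(-4010, 3) ≈ -1336.7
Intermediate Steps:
l = -41
Function('v')(K) = Mul(Rational(1, 3), K) (Function('v')(K) = Mul(Rational(1, 3), Mul(1, K)) = Mul(Rational(1, 3), K))
S = 36 (S = Pow(6, 2) = 36)
d = Rational(-4118, 3) (d = Add(3, Mul(-1, Add(1362, Mul(-1, Mul(Rational(1, 3), -41))))) = Add(3, Mul(-1, Add(1362, Mul(-1, Rational(-41, 3))))) = Add(3, Mul(-1, Add(1362, Rational(41, 3)))) = Add(3, Mul(-1, Rational(4127, 3))) = Add(3, Rational(-4127, 3)) = Rational(-4118, 3) ≈ -1372.7)
Add(d, S) = Add(Rational(-4118, 3), 36) = Rational(-4010, 3)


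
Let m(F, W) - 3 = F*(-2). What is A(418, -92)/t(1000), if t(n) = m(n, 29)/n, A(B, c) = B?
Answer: -418000/1997 ≈ -209.31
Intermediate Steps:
m(F, W) = 3 - 2*F (m(F, W) = 3 + F*(-2) = 3 - 2*F)
t(n) = (3 - 2*n)/n
A(418, -92)/t(1000) = 418/(-2 + 3/1000) = 418/(-1997/1000) = 418*(-1000/1997) = -418000/1997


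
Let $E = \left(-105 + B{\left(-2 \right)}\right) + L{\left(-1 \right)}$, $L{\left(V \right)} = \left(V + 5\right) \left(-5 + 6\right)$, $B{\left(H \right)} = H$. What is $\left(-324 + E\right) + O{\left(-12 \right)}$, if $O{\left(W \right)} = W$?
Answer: $-439$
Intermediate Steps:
$L{\left(V \right)} = 5 + V$ ($L{\left(V \right)} = \left(5 + V\right) 1 = 5 + V$)
$E = -103$ ($E = \left(-105 - 2\right) + \left(5 - 1\right) = -107 + 4 = -103$)
$\left(-324 + E\right) + O{\left(-12 \right)} = \left(-324 - 103\right) - 12 = -427 - 12 = -439$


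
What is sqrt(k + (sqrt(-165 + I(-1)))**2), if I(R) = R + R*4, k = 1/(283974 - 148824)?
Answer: I*sqrt(124205547594)/27030 ≈ 13.038*I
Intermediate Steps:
k = 1/135150 ≈ 7.3992e-6
I(R) = 5*R (I(R) = R + 4*R = 5*R)
sqrt(k + (sqrt(-165 + I(-1)))**2) = sqrt(1/135150 + (sqrt(-165 + 5*(-1)))**2) = sqrt(1/135150 + (sqrt(-165 - 5))**2) = sqrt(1/135150 + (sqrt(-170))**2) = sqrt(1/135150 + (I*sqrt(170))**2) = sqrt(1/135150 - 170) = sqrt(-22975499/135150) = I*sqrt(124205547594)/27030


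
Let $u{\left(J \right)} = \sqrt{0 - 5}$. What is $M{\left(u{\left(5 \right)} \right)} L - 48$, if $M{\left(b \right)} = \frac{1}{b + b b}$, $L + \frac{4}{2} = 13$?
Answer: $\frac{48 i - \frac{251 \sqrt{5}}{5}}{\sqrt{5} - i} \approx -49.833 - 0.81989 i$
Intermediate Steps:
$L = 11$ ($L = -2 + 13 = 11$)
$u{\left(J \right)} = i \sqrt{5}$ ($u{\left(J \right)} = \sqrt{-5} = i \sqrt{5}$)
$M{\left(b \right)} = \frac{1}{b + b^{2}}$
$M{\left(u{\left(5 \right)} \right)} L - 48 = \frac{1}{i \sqrt{5} \left(1 + i \sqrt{5}\right)} 11 - 48 = \frac{\left(- \frac{1}{5}\right) i \sqrt{5}}{1 + i \sqrt{5}} \cdot 11 - 48 = - \frac{i \sqrt{5}}{5 \left(1 + i \sqrt{5}\right)} 11 - 48 = - \frac{11 i \sqrt{5}}{5 \left(1 + i \sqrt{5}\right)} - 48 = -48 - \frac{11 i \sqrt{5}}{5 \left(1 + i \sqrt{5}\right)}$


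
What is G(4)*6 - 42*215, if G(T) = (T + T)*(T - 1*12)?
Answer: -9414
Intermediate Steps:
G(T) = 2*T*(-12 + T) (G(T) = (2*T)*(T - 12) = (2*T)*(-12 + T) = 2*T*(-12 + T))
G(4)*6 - 42*215 = (2*4*(-12 + 4))*6 - 42*215 = (2*4*(-8))*6 - 9030 = -64*6 - 9030 = -384 - 9030 = -9414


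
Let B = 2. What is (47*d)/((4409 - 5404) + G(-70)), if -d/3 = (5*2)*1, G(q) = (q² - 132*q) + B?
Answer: -1410/13147 ≈ -0.10725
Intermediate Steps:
G(q) = 2 + q² - 132*q (G(q) = (q² - 132*q) + 2 = 2 + q² - 132*q)
d = -30 (d = -3*5*2 = -30 ≈ -30.000)
(47*d)/((4409 - 5404) + G(-70)) = (47*(-30))/((4409 - 5404) + (2 + (-70)² - 132*(-70))) = -1410/(-995 + (2 + 4900 + 9240)) = -1410/(-995 + 14142) = -1410/13147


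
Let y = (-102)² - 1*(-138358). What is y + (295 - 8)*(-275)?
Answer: 69837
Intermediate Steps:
y = 148762 (y = 10404 + 138358 = 148762)
y + (295 - 8)*(-275) = 148762 + (295 - 8)*(-275) = 148762 + 287*(-275) = 148762 - 78925 = 69837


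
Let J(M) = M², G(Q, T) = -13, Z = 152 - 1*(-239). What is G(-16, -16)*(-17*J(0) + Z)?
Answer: -5083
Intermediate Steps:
Z = 391 (Z = 152 + 239 = 391)
G(-16, -16)*(-17*J(0) + Z) = -13*(-17*0² + 391) = -13*(-17*0 + 391) = -13*(0 + 391) = -13*391 = -5083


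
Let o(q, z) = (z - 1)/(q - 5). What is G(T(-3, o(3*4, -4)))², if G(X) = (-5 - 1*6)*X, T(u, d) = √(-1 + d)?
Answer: -1452/7 ≈ -207.43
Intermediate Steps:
o(q, z) = (-1 + z)/(-5 + q)
G(X) = -11*X (G(X) = (-5 - 6)*X = -11*X)
G(T(-3, o(3*4, -4)))² = (-11*√(-1 + (-1 - 4)/(-5 + 3*4)))² = (-11*√(-1 - 5/(-5 + 12)))² = (-11*√(-1 - 5/7))² = (-22*I*√21/7)² = -1452/7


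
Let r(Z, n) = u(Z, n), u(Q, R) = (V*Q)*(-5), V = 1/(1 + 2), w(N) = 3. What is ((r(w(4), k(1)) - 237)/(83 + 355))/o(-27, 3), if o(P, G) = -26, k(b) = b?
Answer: 121/5694 ≈ 0.021250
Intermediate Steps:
V = ⅓ (V = 1/3 = ⅓ ≈ 0.33333)
u(Q, R) = -5*Q/3 (u(Q, R) = (Q/3)*(-5) = -5*Q/3)
r(Z, n) = -5*Z/3
((r(w(4), k(1)) - 237)/(83 + 355))/o(-27, 3) = ((-5/3*3 - 237)/(83 + 355))/(-26) = ((-5 - 237)/438)*(-1/26) = -242*1/438*(-1/26) = -121/219*(-1/26) = 121/5694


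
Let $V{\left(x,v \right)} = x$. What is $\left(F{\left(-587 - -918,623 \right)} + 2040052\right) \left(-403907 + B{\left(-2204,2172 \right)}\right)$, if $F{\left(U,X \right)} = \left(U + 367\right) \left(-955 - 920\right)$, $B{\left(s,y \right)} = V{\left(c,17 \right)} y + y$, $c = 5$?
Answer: $-285847669250$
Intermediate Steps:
$B{\left(s,y \right)} = 6 y$ ($B{\left(s,y \right)} = 5 y + y = 6 y$)
$F{\left(U,X \right)} = -688125 - 1875 U$ ($F{\left(U,X \right)} = \left(367 + U\right) \left(-1875\right) = -688125 - 1875 U$)
$\left(F{\left(-587 - -918,623 \right)} + 2040052\right) \left(-403907 + B{\left(-2204,2172 \right)}\right) = \left(\left(-688125 - 1875 \left(-587 - -918\right)\right) + 2040052\right) \left(-403907 + 6 \cdot 2172\right) = \left(\left(-688125 - 1875 \left(-587 + 918\right)\right) + 2040052\right) \left(-403907 + 13032\right) = \left(\left(-688125 - 620625\right) + 2040052\right) \left(-390875\right) = \left(-1308750 + 2040052\right) \left(-390875\right) = 731302 \left(-390875\right) = -285847669250$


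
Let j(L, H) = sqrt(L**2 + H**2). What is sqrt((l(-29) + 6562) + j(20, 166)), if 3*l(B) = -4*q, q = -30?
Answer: sqrt(6602 + 2*sqrt(6989)) ≈ 82.275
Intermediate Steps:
l(B) = 40 (l(B) = (-4*(-30))/3 = (1/3)*120 = 40)
j(L, H) = sqrt(H**2 + L**2)
sqrt((l(-29) + 6562) + j(20, 166)) = sqrt((40 + 6562) + sqrt(166**2 + 20**2)) = sqrt(6602 + sqrt(27556 + 400)) = sqrt(6602 + sqrt(27956)) = sqrt(6602 + 2*sqrt(6989))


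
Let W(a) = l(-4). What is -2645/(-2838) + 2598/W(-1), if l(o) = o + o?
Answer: -1837991/5676 ≈ -323.82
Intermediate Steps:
l(o) = 2*o
W(a) = -8 (W(a) = 2*(-4) = -8)
-2645/(-2838) + 2598/W(-1) = -2645/(-2838) + 2598/(-8) = -2645*(-1/2838) + 2598*(-⅛) = 2645/2838 - 1299/4 = -1837991/5676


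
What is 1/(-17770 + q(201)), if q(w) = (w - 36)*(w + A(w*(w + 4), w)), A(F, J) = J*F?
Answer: 1/1366579220 ≈ 7.3175e-10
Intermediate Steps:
A(F, J) = F*J
q(w) = (-36 + w)*(w + w**2*(4 + w)) (q(w) = (w - 36)*(w + (w*(w + 4))*w) = (-36 + w)*(w + (w*(4 + w))*w) = (-36 + w)*(w + w**2*(4 + w)))
1/(-17770 + q(201)) = 1/(-17770 + 201*(-36 + 201**3 - 143*201 - 32*201**2)) = 1/(-17770 + 201*(-36 + 8120601 - 28743 - 32*40401)) = 1/(-17770 + 201*(-36 + 8120601 - 28743 - 1292832)) = 1/(-17770 + 201*6798990) = 1/(-17770 + 1366596990) = 1/1366579220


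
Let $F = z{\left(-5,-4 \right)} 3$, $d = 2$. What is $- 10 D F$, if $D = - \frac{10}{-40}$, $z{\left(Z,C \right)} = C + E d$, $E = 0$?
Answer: $30$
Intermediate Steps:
$z{\left(Z,C \right)} = C$ ($z{\left(Z,C \right)} = C + 0 \cdot 2 = C + 0 = C$)
$D = \frac{1}{4}$ ($D = \left(-10\right) \left(- \frac{1}{40}\right) = \frac{1}{4} \approx 0.25$)
$F = -12$ ($F = \left(-4\right) 3 = -12$)
$- 10 D F = \left(-10\right) \frac{1}{4} \left(-12\right) = \left(- \frac{5}{2}\right) \left(-12\right) = 30$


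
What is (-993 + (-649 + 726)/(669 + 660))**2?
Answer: 1741396944400/1766241 ≈ 9.8593e+5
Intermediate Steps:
(-993 + (-649 + 726)/(669 + 660))**2 = (-993 + 77/1329)**2 = (-1319620/1329)**2 = 1741396944400/1766241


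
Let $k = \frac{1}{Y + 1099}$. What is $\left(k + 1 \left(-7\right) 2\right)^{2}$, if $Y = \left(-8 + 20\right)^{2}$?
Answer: $\frac{302794801}{1545049} \approx 195.98$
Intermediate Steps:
$Y = 144$ ($Y = 12^{2} = 144$)
$k = \frac{1}{1243}$ ($k = \frac{1}{144 + 1099} = \frac{1}{1243} \approx 0.00080451$)
$\left(k + 1 \left(-7\right) 2\right)^{2} = \left(\frac{1}{1243} + 1 \left(-7\right) 2\right)^{2} = \left(\frac{1}{1243} - 14\right)^{2} = \left(- \frac{17401}{1243}\right)^{2} = \frac{302794801}{1545049}$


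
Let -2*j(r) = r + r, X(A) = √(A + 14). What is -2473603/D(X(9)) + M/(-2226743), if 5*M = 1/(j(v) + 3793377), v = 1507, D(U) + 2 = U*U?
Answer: -104429581758142571171/886569597838050 ≈ -1.1779e+5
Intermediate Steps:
X(A) = √(14 + A)
D(U) = -2 + U² (D(U) = -2 + U*U = -2 + U²)
j(r) = -r (j(r) = -(r + r)/2 = -r)
M = 1/18959350 (M = 1/(5*(-1*1507 + 3793377)) = 1/(5*(-1507 + 3793377)) = (⅕)/3791870 = (⅕)*(1/3791870) = 1/18959350 ≈ 5.2744e-8)
-2473603/D(X(9)) + M/(-2226743) = -2473603/(-2 + (√(14 + 9))²) + (1/18959350)/(-2226743) = -2473603/(-2 + (√23)²) + (1/18959350)*(-1/2226743) = -2473603/(-2 + 23) - 1/42217599897050 = -2473603/21 - 1/42217599897050 = -104429581758142571171/886569597838050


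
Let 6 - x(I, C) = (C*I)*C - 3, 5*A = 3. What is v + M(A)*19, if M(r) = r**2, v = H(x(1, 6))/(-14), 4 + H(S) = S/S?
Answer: 2469/350 ≈ 7.0543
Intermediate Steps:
A = 3/5 (A = (1/5)*3 = 3/5 ≈ 0.60000)
x(I, C) = 9 - I*C**2 (x(I, C) = 6 - ((C*I)*C - 3) = 6 - (I*C**2 - 3) = 6 - (-3 + I*C**2) = 6 + (3 - I*C**2) = 9 - I*C**2)
H(S) = -3 (H(S) = -4 + S/S = -4 + 1 = -3)
v = 3/14 (v = -3/(-14) = -3*(-1/14) = 3/14 ≈ 0.21429)
v + M(A)*19 = 3/14 + (3/5)**2*19 = 3/14 + (9/25)*19 = 3/14 + 171/25 = 2469/350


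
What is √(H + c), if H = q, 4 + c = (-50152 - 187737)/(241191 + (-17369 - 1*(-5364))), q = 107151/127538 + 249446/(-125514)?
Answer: 2*I*√36133694977088608014247071190/152865195394623 ≈ 2.487*I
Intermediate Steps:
q = -9182446667/8003902266 (q = 107151*(1/127538) + 249446*(-1/125514) = 107151/127538 - 124723/62757 = -9182446667/8003902266 ≈ -1.1472)
c = -1154633/229186 (c = -4 + (-50152 - 187737)/(241191 + (-17369 - 1*(-5364))) = -4 - 237889/(241191 + (-17369 + 5364)) = -4 - 237889/(241191 - 12005) = -4 - 237889/229186 = -1154633/229186 ≈ -5.0380)
H = -9182446667/8003902266 ≈ -1.1472
√(H + c) = √(-9182446667/8003902266 - 1154633/229186) = √(-2836514476730360/458595586183869) = 2*I*√36133694977088608014247071190/152865195394623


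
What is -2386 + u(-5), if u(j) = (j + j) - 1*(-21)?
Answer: -2375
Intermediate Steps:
u(j) = 21 + 2*j (u(j) = 2*j + 21 = 21 + 2*j)
-2386 + u(-5) = -2386 + (21 + 2*(-5)) = -2386 + (21 - 10) = -2386 + 11 = -2375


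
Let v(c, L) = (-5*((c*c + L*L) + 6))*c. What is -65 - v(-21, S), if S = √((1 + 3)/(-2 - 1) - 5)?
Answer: -46335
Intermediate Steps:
S = I*√57/3 (S = √(4/(-3) - 5) = √(4*(-⅓) - 5) = √(-4/3 - 5) = √(-19/3) = I*√57/3 ≈ 2.5166*I)
v(c, L) = c*(-30 - 5*L² - 5*c²) (v(c, L) = (-5*((c² + L²) + 6))*c = (-5*((L² + c²) + 6))*c = (-5*(6 + L² + c²))*c = (-30 - 5*L² - 5*c²)*c = c*(-30 - 5*L² - 5*c²))
-65 - v(-21, S) = -65 - (-5)*(-21)*(6 + (I*√57/3)² + (-21)²) = -65 - (-5)*(-21)*(6 - 19/3 + 441) = -65 - (-5)*(-21)*1322/3 = -65 - 1*46270 = -65 - 46270 = -46335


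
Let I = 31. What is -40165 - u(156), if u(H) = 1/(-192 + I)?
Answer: -6466564/161 ≈ -40165.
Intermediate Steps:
u(H) = -1/161 (u(H) = 1/(-192 + 31) = 1/(-161) = -1/161)
-40165 - u(156) = -40165 - 1*(-1/161) = -40165 + 1/161 = -6466564/161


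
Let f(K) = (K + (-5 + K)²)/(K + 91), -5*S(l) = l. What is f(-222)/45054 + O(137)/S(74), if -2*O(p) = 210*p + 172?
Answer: 106760191888/109188369 ≈ 977.76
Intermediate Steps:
S(l) = -l/5
f(K) = (K + (-5 + K)²)/(91 + K)
O(p) = -86 - 105*p (O(p) = -(210*p + 172)/2 = -(172 + 210*p)/2 = -86 - 105*p)
f(-222)/45054 + O(137)/S(74) = ((-222 + (-5 - 222)²)/(91 - 222))/45054 + (-86 - 105*137)/((-⅕*74)) = ((-222 + (-227)²)/(-131))*(1/45054) + (-86 - 14385)/(-74/5) = -(-222 + 51529)/131*(1/45054) - 14471*(-5/74) = -1/131*51307*(1/45054) + 72355/74 = -51307/131*1/45054 + 72355/74 = -51307/5902074 + 72355/74 = 106760191888/109188369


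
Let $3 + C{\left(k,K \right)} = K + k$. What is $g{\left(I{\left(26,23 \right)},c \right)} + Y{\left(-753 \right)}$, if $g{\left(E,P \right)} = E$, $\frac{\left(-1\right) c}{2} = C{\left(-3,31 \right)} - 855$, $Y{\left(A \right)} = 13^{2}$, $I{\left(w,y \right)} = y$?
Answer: $192$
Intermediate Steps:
$C{\left(k,K \right)} = -3 + K + k$ ($C{\left(k,K \right)} = -3 + \left(K + k\right) = -3 + K + k$)
$Y{\left(A \right)} = 169$
$c = 1660$ ($c = - 2 \left(\left(-3 + 31 - 3\right) - 855\right) = - 2 \left(25 - 855\right) = \left(-2\right) \left(-830\right) = 1660$)
$g{\left(I{\left(26,23 \right)},c \right)} + Y{\left(-753 \right)} = 23 + 169 = 192$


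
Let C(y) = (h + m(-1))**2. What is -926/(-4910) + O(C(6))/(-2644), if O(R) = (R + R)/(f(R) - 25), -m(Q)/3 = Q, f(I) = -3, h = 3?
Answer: 4306697/22718570 ≈ 0.18957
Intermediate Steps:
m(Q) = -3*Q
C(y) = 36 (C(y) = (3 - 3*(-1))**2 = (3 + 3)**2 = 6**2 = 36)
O(R) = -R/14 (O(R) = (R + R)/(-3 - 25) = (2*R)/(-28) = (2*R)*(-1/28) = -R/14)
-926/(-4910) + O(C(6))/(-2644) = -926/(-4910) - 1/14*36/(-2644) = -926*(-1/4910) - 18/7*(-1/2644) = 463/2455 + 9/9254 = 4306697/22718570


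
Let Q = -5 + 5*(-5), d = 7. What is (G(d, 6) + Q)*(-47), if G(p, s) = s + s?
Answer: 846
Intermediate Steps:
G(p, s) = 2*s
Q = -30 (Q = -5 - 25 = -30)
(G(d, 6) + Q)*(-47) = (2*6 - 30)*(-47) = (12 - 30)*(-47) = -18*(-47) = 846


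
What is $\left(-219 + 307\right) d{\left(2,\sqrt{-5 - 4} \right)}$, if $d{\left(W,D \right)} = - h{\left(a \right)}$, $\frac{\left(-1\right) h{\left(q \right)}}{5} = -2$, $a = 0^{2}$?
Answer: $-880$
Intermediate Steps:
$a = 0$
$h{\left(q \right)} = 10$ ($h{\left(q \right)} = \left(-5\right) \left(-2\right) = 10$)
$d{\left(W,D \right)} = -10$ ($d{\left(W,D \right)} = \left(-1\right) 10 = -10$)
$\left(-219 + 307\right) d{\left(2,\sqrt{-5 - 4} \right)} = \left(-219 + 307\right) \left(-10\right) = 88 \left(-10\right) = -880$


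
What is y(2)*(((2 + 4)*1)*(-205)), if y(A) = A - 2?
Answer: 0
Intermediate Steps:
y(A) = -2 + A
y(2)*(((2 + 4)*1)*(-205)) = (-2 + 2)*(((2 + 4)*1)*(-205)) = 0*((6*1)*(-205)) = 0*(6*(-205)) = 0*(-1230) = 0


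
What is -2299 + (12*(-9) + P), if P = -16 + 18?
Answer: -2405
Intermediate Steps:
P = 2
-2299 + (12*(-9) + P) = -2299 + (12*(-9) + 2) = -2299 + (-108 + 2) = -2299 - 106 = -2405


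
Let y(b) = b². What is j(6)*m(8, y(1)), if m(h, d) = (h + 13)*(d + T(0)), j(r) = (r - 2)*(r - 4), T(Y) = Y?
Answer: 168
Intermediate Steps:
j(r) = (-4 + r)*(-2 + r) (j(r) = (-2 + r)*(-4 + r) = (-4 + r)*(-2 + r))
m(h, d) = d*(13 + h) (m(h, d) = (h + 13)*(d + 0) = (13 + h)*d = d*(13 + h))
j(6)*m(8, y(1)) = (8 + 6² - 6*6)*(1²*(13 + 8)) = (8 + 36 - 36)*(1*21) = 8*21 = 168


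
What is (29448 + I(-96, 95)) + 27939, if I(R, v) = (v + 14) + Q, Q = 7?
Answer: 57503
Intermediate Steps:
I(R, v) = 21 + v (I(R, v) = (v + 14) + 7 = (14 + v) + 7 = 21 + v)
(29448 + I(-96, 95)) + 27939 = (29448 + (21 + 95)) + 27939 = (29448 + 116) + 27939 = 29564 + 27939 = 57503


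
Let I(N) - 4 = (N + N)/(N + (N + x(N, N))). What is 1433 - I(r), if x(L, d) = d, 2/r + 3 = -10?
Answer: 4285/3 ≈ 1428.3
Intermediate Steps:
r = -2/13 (r = 2/(-3 - 10) = 2/(-13) = 2*(-1/13) = -2/13 ≈ -0.15385)
I(N) = 14/3 (I(N) = 4 + (N + N)/(N + (N + N)) = 4 + (2*N)/(N + 2*N) = 4 + (2*N)/((3*N)) = 4 + (2*N)*(1/(3*N)) = 4 + ⅔ = 14/3)
1433 - I(r) = 1433 - 1*14/3 = 1433 - 14/3 = 4285/3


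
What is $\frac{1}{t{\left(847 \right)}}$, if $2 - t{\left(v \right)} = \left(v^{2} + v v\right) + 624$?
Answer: $- \frac{1}{1435440} \approx -6.9665 \cdot 10^{-7}$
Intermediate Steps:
$t{\left(v \right)} = -622 - 2 v^{2}$ ($t{\left(v \right)} = 2 - \left(\left(v^{2} + v v\right) + 624\right) = 2 - \left(\left(v^{2} + v^{2}\right) + 624\right) = 2 - \left(2 v^{2} + 624\right) = 2 - \left(624 + 2 v^{2}\right) = -622 - 2 v^{2}$)
$\frac{1}{t{\left(847 \right)}} = \frac{1}{-622 - 2 \cdot 847^{2}} = \frac{1}{-622 - 1434818} = \frac{1}{-1435440} = - \frac{1}{1435440}$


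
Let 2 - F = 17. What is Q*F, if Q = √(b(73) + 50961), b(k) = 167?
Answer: -30*√12782 ≈ -3391.7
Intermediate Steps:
F = -15 (F = 2 - 1*17 = 2 - 17 = -15)
Q = 2*√12782 (Q = √(167 + 50961) = √51128 = 2*√12782 ≈ 226.11)
Q*F = (2*√12782)*(-15) = -30*√12782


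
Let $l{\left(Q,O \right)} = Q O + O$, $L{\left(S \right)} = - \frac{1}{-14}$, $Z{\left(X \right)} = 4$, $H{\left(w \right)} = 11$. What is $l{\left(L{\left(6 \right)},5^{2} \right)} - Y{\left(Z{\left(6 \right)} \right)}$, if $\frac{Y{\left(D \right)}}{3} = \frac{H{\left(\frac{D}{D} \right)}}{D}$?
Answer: $\frac{519}{28} \approx 18.536$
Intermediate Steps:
$L{\left(S \right)} = \frac{1}{14}$ ($L{\left(S \right)} = \left(-1\right) \left(- \frac{1}{14}\right) = \frac{1}{14}$)
$l{\left(Q,O \right)} = O + O Q$ ($l{\left(Q,O \right)} = O Q + O = O + O Q$)
$Y{\left(D \right)} = \frac{33}{D}$ ($Y{\left(D \right)} = 3 \frac{11}{D} = \frac{33}{D}$)
$l{\left(L{\left(6 \right)},5^{2} \right)} - Y{\left(Z{\left(6 \right)} \right)} = 5^{2} \left(1 + \frac{1}{14}\right) - \frac{33}{4} = 25 \cdot \frac{15}{14} - 33 \cdot \frac{1}{4} = \frac{375}{14} - \frac{33}{4} = \frac{519}{28}$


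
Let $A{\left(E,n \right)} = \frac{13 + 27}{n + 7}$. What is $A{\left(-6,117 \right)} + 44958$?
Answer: $\frac{1393708}{31} \approx 44958.0$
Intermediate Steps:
$A{\left(E,n \right)} = \frac{40}{7 + n}$
$A{\left(-6,117 \right)} + 44958 = \frac{40}{7 + 117} + 44958 = \frac{40}{124} + 44958 = 40 \cdot \frac{1}{124} + 44958 = \frac{10}{31} + 44958 = \frac{1393708}{31}$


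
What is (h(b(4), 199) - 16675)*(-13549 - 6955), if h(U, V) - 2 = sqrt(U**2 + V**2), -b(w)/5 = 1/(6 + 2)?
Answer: 341863192 - 2563*sqrt(2534489) ≈ 3.3778e+8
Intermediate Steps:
b(w) = -5/8 (b(w) = -5/(6 + 2) = -5/8)
h(U, V) = 2 + sqrt(U**2 + V**2)
(h(b(4), 199) - 16675)*(-13549 - 6955) = ((2 + sqrt((-5/8)**2 + 199**2)) - 16675)*(-13549 - 6955) = ((2 + sqrt(25/64 + 39601)) - 16675)*(-20504) = ((2 + sqrt(2534489/64)) - 16675)*(-20504) = ((2 + sqrt(2534489)/8) - 16675)*(-20504) = (-16673 + sqrt(2534489)/8)*(-20504) = 341863192 - 2563*sqrt(2534489)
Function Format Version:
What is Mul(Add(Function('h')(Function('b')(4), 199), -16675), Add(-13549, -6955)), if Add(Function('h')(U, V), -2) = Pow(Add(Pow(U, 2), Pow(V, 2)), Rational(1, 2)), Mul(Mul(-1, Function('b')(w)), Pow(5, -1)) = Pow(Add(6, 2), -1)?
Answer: Add(341863192, Mul(-2563, Pow(2534489, Rational(1, 2)))) ≈ 3.3778e+8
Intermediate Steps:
Function('b')(w) = Rational(-5, 8) (Function('b')(w) = Mul(-5, Pow(Add(6, 2), -1)) = Mul(-5, Pow(8, -1)) = Mul(-5, Rational(1, 8)) = Rational(-5, 8))
Function('h')(U, V) = Add(2, Pow(Add(Pow(U, 2), Pow(V, 2)), Rational(1, 2)))
Mul(Add(Function('h')(Function('b')(4), 199), -16675), Add(-13549, -6955)) = Mul(Add(Add(2, Pow(Add(Pow(Rational(-5, 8), 2), Pow(199, 2)), Rational(1, 2))), -16675), Add(-13549, -6955)) = Mul(Add(Add(2, Pow(Add(Rational(25, 64), 39601), Rational(1, 2))), -16675), -20504) = Mul(Add(Add(2, Pow(Rational(2534489, 64), Rational(1, 2))), -16675), -20504) = Mul(Add(Add(2, Mul(Rational(1, 8), Pow(2534489, Rational(1, 2)))), -16675), -20504) = Mul(Add(-16673, Mul(Rational(1, 8), Pow(2534489, Rational(1, 2)))), -20504) = Add(341863192, Mul(-2563, Pow(2534489, Rational(1, 2))))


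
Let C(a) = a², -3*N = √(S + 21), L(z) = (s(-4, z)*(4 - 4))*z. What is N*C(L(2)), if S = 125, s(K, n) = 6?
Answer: 0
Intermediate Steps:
L(z) = 0 (L(z) = (6*(4 - 4))*z = (6*0)*z = 0*z = 0)
N = -√146/3 (N = -√(125 + 21)/3 = -√146/3 ≈ -4.0277)
N*C(L(2)) = -√146/3*0² = -√146/3*0 = 0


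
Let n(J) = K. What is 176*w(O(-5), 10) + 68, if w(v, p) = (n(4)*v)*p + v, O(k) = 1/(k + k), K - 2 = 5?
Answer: -5908/5 ≈ -1181.6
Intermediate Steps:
K = 7 (K = 2 + 5 = 7)
n(J) = 7
O(k) = 1/(2*k)
w(v, p) = v + 7*p*v (w(v, p) = (7*v)*p + v = 7*p*v + v = v + 7*p*v)
176*w(O(-5), 10) + 68 = 176*(((1/2)/(-5))*(1 + 7*10)) + 68 = 176*(((1/2)*(-1/5))*(1 + 70)) + 68 = 176*(-1/10*71) + 68 = 176*(-71/10) + 68 = -6248/5 + 68 = -5908/5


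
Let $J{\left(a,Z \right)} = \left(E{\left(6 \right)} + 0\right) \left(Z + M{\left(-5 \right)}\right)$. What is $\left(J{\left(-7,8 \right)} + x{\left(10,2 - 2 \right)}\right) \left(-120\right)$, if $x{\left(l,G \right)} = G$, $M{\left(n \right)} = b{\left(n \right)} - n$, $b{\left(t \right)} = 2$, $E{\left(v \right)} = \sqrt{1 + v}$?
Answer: $- 1800 \sqrt{7} \approx -4762.4$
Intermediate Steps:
$M{\left(n \right)} = 2 - n$
$J{\left(a,Z \right)} = \sqrt{7} \left(7 + Z\right)$ ($J{\left(a,Z \right)} = \left(\sqrt{1 + 6} + 0\right) \left(Z + \left(2 - -5\right)\right) = \left(\sqrt{7} + 0\right) \left(Z + \left(2 + 5\right)\right) = \sqrt{7} \left(Z + 7\right) = \sqrt{7} \left(7 + Z\right)$)
$\left(J{\left(-7,8 \right)} + x{\left(10,2 - 2 \right)}\right) \left(-120\right) = \left(\sqrt{7} \left(7 + 8\right) + \left(2 - 2\right)\right) \left(-120\right) = \left(\sqrt{7} \cdot 15 + \left(2 - 2\right)\right) \left(-120\right) = \left(15 \sqrt{7} + 0\right) \left(-120\right) = 15 \sqrt{7} \left(-120\right) = - 1800 \sqrt{7}$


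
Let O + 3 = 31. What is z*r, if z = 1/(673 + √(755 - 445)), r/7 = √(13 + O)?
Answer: 7*√41*(673 - √310)/452619 ≈ 0.064902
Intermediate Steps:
O = 28 (O = -3 + 31 = 28)
r = 7*√41 (r = 7*√(13 + 28) = 7*√41 ≈ 44.822)
z = 1/(673 + √310) ≈ 0.0014480
z*r = (673/452619 - √310/452619)*(7*√41) = 7*√41*(673/452619 - √310/452619)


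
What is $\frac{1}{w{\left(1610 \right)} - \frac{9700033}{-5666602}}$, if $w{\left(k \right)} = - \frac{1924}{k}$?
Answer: $\frac{198331070}{102489367} \approx 1.9351$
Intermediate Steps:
$\frac{1}{w{\left(1610 \right)} - \frac{9700033}{-5666602}} = \frac{1}{- \frac{1924}{1610} - \frac{9700033}{-5666602}} = \frac{1}{\left(-1924\right) \frac{1}{1610} - - \frac{9700033}{5666602}} = \frac{1}{- \frac{962}{805} + \frac{9700033}{5666602}} = \frac{1}{\frac{102489367}{198331070}} = \frac{198331070}{102489367}$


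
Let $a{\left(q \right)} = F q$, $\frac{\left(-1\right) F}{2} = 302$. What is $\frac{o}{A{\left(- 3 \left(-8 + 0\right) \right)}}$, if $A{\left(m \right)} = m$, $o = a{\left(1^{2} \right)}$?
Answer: $- \frac{151}{6} \approx -25.167$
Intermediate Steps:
$F = -604$ ($F = \left(-2\right) 302 = -604$)
$a{\left(q \right)} = - 604 q$
$o = -604$ ($o = - 604 \cdot 1^{2} = \left(-604\right) 1 = -604$)
$\frac{o}{A{\left(- 3 \left(-8 + 0\right) \right)}} = - \frac{604}{\left(-3\right) \left(-8 + 0\right)} = - \frac{604}{\left(-3\right) \left(-8\right)} = - \frac{604}{24} = \left(-604\right) \frac{1}{24} = - \frac{151}{6}$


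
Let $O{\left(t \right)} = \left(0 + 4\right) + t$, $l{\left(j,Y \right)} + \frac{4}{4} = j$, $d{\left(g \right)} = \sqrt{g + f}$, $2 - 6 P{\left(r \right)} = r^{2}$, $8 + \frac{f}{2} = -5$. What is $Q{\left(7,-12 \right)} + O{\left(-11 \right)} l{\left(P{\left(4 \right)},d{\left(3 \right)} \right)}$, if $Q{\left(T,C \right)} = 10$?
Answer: $\frac{100}{3} \approx 33.333$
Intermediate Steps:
$f = -26$ ($f = -16 + 2 \left(-5\right) = -16 - 10 = -26$)
$P{\left(r \right)} = \frac{1}{3} - \frac{r^{2}}{6}$
$d{\left(g \right)} = \sqrt{-26 + g}$ ($d{\left(g \right)} = \sqrt{g - 26} = \sqrt{-26 + g}$)
$l{\left(j,Y \right)} = -1 + j$
$O{\left(t \right)} = 4 + t$
$Q{\left(7,-12 \right)} + O{\left(-11 \right)} l{\left(P{\left(4 \right)},d{\left(3 \right)} \right)} = 10 + \left(4 - 11\right) \left(-1 + \left(\frac{1}{3} - \frac{4^{2}}{6}\right)\right) = 10 - 7 \left(-1 + \left(\frac{1}{3} - \frac{8}{3}\right)\right) = 10 - 7 \left(-1 - \frac{7}{3}\right) = 10 - - \frac{70}{3} = 10 + \frac{70}{3} = \frac{100}{3}$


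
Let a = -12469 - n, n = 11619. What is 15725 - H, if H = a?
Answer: 39813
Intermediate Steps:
a = -24088 (a = -12469 - 1*11619 = -12469 - 11619 = -24088)
H = -24088
15725 - H = 15725 - 1*(-24088) = 15725 + 24088 = 39813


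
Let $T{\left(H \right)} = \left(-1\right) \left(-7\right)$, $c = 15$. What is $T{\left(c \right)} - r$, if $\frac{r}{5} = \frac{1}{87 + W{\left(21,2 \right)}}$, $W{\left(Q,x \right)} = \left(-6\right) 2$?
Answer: $\frac{104}{15} \approx 6.9333$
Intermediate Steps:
$T{\left(H \right)} = 7$
$W{\left(Q,x \right)} = -12$
$r = \frac{1}{15}$ ($r = \frac{5}{87 - 12} = \frac{5}{75} = 5 \cdot \frac{1}{75} = \frac{1}{15} \approx 0.066667$)
$T{\left(c \right)} - r = 7 - \frac{1}{15} = \frac{104}{15}$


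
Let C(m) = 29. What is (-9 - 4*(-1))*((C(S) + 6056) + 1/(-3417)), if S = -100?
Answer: -103962220/3417 ≈ -30425.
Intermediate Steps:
(-9 - 4*(-1))*((C(S) + 6056) + 1/(-3417)) = (-9 - 4*(-1))*((29 + 6056) + 1/(-3417)) = (-9 + 4)*(6085 - 1/3417) = -5*20792444/3417 = -103962220/3417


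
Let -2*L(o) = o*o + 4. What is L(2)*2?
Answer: -8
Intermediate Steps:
L(o) = -2 - o**2/2 (L(o) = -(o*o + 4)/2 = -(o**2 + 4)/2 = -(4 + o**2)/2 = -2 - o**2/2)
L(2)*2 = (-2 - 1/2*2**2)*2 = (-2 - 1/2*4)*2 = (-2 - 2)*2 = -4*2 = -8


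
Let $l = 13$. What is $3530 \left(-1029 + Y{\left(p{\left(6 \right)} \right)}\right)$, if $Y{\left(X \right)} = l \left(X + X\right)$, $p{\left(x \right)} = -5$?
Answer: $-4091270$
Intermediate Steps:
$Y{\left(X \right)} = 26 X$ ($Y{\left(X \right)} = 13 \left(X + X\right) = 13 \cdot 2 X = 26 X$)
$3530 \left(-1029 + Y{\left(p{\left(6 \right)} \right)}\right) = 3530 \left(-1029 + 26 \left(-5\right)\right) = 3530 \left(-1029 - 130\right) = 3530 \left(-1159\right) = -4091270$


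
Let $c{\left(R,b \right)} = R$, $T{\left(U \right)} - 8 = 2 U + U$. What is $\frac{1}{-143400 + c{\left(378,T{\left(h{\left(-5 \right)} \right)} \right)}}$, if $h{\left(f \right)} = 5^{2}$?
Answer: $- \frac{1}{143022} \approx -6.9919 \cdot 10^{-6}$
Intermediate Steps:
$h{\left(f \right)} = 25$
$T{\left(U \right)} = 8 + 3 U$ ($T{\left(U \right)} = 8 + \left(2 U + U\right) = 8 + 3 U$)
$\frac{1}{-143400 + c{\left(378,T{\left(h{\left(-5 \right)} \right)} \right)}} = \frac{1}{-143400 + 378} = \frac{1}{-143022} = - \frac{1}{143022}$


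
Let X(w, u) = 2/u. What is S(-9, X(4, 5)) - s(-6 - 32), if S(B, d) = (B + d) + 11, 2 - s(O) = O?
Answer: -188/5 ≈ -37.600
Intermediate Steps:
s(O) = 2 - O
S(B, d) = 11 + B + d
S(-9, X(4, 5)) - s(-6 - 32) = (11 - 9 + 2/5) - (2 - (-6 - 32)) = (11 - 9 + 2*(⅕)) - (2 - 1*(-38)) = (11 - 9 + ⅖) - (2 + 38) = 12/5 - 1*40 = 12/5 - 40 = -188/5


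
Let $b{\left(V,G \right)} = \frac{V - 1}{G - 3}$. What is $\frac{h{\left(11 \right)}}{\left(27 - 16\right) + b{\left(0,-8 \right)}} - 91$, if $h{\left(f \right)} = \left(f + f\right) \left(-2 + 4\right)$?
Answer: $- \frac{5309}{61} \approx -87.033$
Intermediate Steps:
$b{\left(V,G \right)} = \frac{-1 + V}{-3 + G}$
$h{\left(f \right)} = 4 f$ ($h{\left(f \right)} = 2 f 2 = 4 f$)
$\frac{h{\left(11 \right)}}{\left(27 - 16\right) + b{\left(0,-8 \right)}} - 91 = \frac{4 \cdot 11}{\left(27 - 16\right) + \frac{-1 + 0}{-3 - 8}} - 91 = \frac{44}{11 + \frac{1}{-11} \left(-1\right)} - 91 = \frac{44}{11 - - \frac{1}{11}} - 91 = \frac{44}{11 + \frac{1}{11}} - 91 = \frac{44}{\frac{122}{11}} - 91 = 44 \cdot \frac{11}{122} - 91 = \frac{242}{61} - 91 = - \frac{5309}{61}$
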